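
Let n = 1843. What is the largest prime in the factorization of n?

1843 = 19 · 97
97 is prime.
So 1843 = 19 · 97; the largest prime factor is 97.

97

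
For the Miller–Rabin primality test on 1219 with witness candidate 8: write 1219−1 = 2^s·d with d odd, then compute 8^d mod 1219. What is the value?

393

1219 − 1 = 1218 = 2^1 · 609, so d = 609.
8^1 ≡ 8 (mod 1219)
8^2 ≡ 8^2 = 64 ≡ 64 (mod 1219)
8^4 ≡ 64^2 = 4096 ≡ 439 (mod 1219)
8^8 ≡ 439^2 = 192721 ≡ 119 (mod 1219)
8^16 ≡ 119^2 = 14161 ≡ 752 (mod 1219)
8^32 ≡ 752^2 = 565504 ≡ 1107 (mod 1219)
8^64 ≡ 1107^2 = 1225449 ≡ 354 (mod 1219)
8^128 ≡ 354^2 = 125316 ≡ 978 (mod 1219)
8^256 ≡ 978^2 = 956484 ≡ 788 (mod 1219)
8^512 ≡ 788^2 = 620944 ≡ 473 (mod 1219)
609 = 512 + 64 + 32 + 1 in binary powers of 2.
So 8^609 ≡ 473 · 354 · 1107 · 8 ≡ 393 (mod 1219).
Squaring chain: 393; never reaches −1, so base 8 is a Miller–Rabin witness that 1219 is composite.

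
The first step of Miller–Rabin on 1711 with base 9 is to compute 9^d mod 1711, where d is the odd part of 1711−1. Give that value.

1082

1711 − 1 = 1710 = 2^1 · 855, so d = 855.
9^1 ≡ 9 (mod 1711)
9^2 ≡ 9^2 = 81 ≡ 81 (mod 1711)
9^4 ≡ 81^2 = 6561 ≡ 1428 (mod 1711)
9^8 ≡ 1428^2 = 2039184 ≡ 1383 (mod 1711)
9^16 ≡ 1383^2 = 1912689 ≡ 1502 (mod 1711)
9^32 ≡ 1502^2 = 2256004 ≡ 906 (mod 1711)
9^64 ≡ 906^2 = 820836 ≡ 1267 (mod 1711)
9^128 ≡ 1267^2 = 1605289 ≡ 371 (mod 1711)
9^256 ≡ 371^2 = 137641 ≡ 761 (mod 1711)
9^512 ≡ 761^2 = 579121 ≡ 803 (mod 1711)
855 = 512 + 256 + 64 + 16 + 4 + 2 + 1 in binary powers of 2.
So 9^855 ≡ 803 · 761 · 1267 · 1502 · 1428 · 81 · 9 ≡ 1082 (mod 1711).
Squaring chain: 1082; never reaches −1, so base 9 is a Miller–Rabin witness that 1711 is composite.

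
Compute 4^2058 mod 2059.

4^1 ≡ 4 (mod 2059)
4^2 ≡ 4^2 = 16 ≡ 16 (mod 2059)
4^4 ≡ 16^2 = 256 ≡ 256 (mod 2059)
4^8 ≡ 256^2 = 65536 ≡ 1707 (mod 2059)
4^16 ≡ 1707^2 = 2913849 ≡ 364 (mod 2059)
4^32 ≡ 364^2 = 132496 ≡ 720 (mod 2059)
4^64 ≡ 720^2 = 518400 ≡ 1591 (mod 2059)
4^128 ≡ 1591^2 = 2531281 ≡ 770 (mod 2059)
4^256 ≡ 770^2 = 592900 ≡ 1967 (mod 2059)
4^512 ≡ 1967^2 = 3869089 ≡ 228 (mod 2059)
4^1024 ≡ 228^2 = 51984 ≡ 509 (mod 2059)
4^2048 ≡ 509^2 = 259081 ≡ 1706 (mod 2059)
2058 = 2048 + 8 + 2 in binary powers of 2.
So 4^2058 ≡ 1706 · 1707 · 16 ≡ 1161 (mod 2059).
Since 1161 ≠ 1, base 4 is a Fermat witness: 2059 is composite.

1161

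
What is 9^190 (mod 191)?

1

9^1 ≡ 9 (mod 191)
9^2 ≡ 9^2 = 81 ≡ 81 (mod 191)
9^4 ≡ 81^2 = 6561 ≡ 67 (mod 191)
9^8 ≡ 67^2 = 4489 ≡ 96 (mod 191)
9^16 ≡ 96^2 = 9216 ≡ 48 (mod 191)
9^32 ≡ 48^2 = 2304 ≡ 12 (mod 191)
9^64 ≡ 12^2 = 144 ≡ 144 (mod 191)
9^128 ≡ 144^2 = 20736 ≡ 108 (mod 191)
190 = 128 + 32 + 16 + 8 + 4 + 2 in binary powers of 2.
So 9^190 ≡ 108 · 12 · 48 · 96 · 67 · 81 ≡ 1 (mod 191).
Since the result is 1, base 9 gives no evidence that 191 is composite.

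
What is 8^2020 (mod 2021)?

8^1 ≡ 8 (mod 2021)
8^2 ≡ 8^2 = 64 ≡ 64 (mod 2021)
8^4 ≡ 64^2 = 4096 ≡ 54 (mod 2021)
8^8 ≡ 54^2 = 2916 ≡ 895 (mod 2021)
8^16 ≡ 895^2 = 801025 ≡ 709 (mod 2021)
8^32 ≡ 709^2 = 502681 ≡ 1473 (mod 2021)
8^64 ≡ 1473^2 = 2169729 ≡ 1196 (mod 2021)
8^128 ≡ 1196^2 = 1430416 ≡ 1569 (mod 2021)
8^256 ≡ 1569^2 = 2461761 ≡ 183 (mod 2021)
8^512 ≡ 183^2 = 33489 ≡ 1153 (mod 2021)
8^1024 ≡ 1153^2 = 1329409 ≡ 1612 (mod 2021)
2020 = 1024 + 512 + 256 + 128 + 64 + 32 + 4 in binary powers of 2.
So 8^2020 ≡ 1612 · 1153 · 183 · 1569 · 1196 · 1473 · 54 ≡ 1860 (mod 2021).
Since 1860 ≠ 1, base 8 is a Fermat witness: 2021 is composite.

1860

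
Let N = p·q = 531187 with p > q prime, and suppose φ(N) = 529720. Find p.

821

φ(n) = (p−1)(q−1) = n − (p+q) + 1, so p + q = 531187 − 529720 + 1 = 1468.
p and q are the roots of t² − 1468t + 531187 = 0.
Discriminant: 1468² − 4·531187 = 2155024 − 2124748 = 30276; √30276 = 174.
q = (1468 − 174)/2 = 647, p = (1468 + 174)/2 = 821.
Check: 647 · 821 = 531187.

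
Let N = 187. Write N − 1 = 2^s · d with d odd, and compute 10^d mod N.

164

187 − 1 = 186 = 2^1 · 93, so d = 93.
10^1 ≡ 10 (mod 187)
10^2 ≡ 10^2 = 100 ≡ 100 (mod 187)
10^4 ≡ 100^2 = 10000 ≡ 89 (mod 187)
10^8 ≡ 89^2 = 7921 ≡ 67 (mod 187)
10^16 ≡ 67^2 = 4489 ≡ 1 (mod 187)
10^32 ≡ 1^2 = 1 ≡ 1 (mod 187)
10^64 ≡ 1^2 = 1 ≡ 1 (mod 187)
93 = 64 + 16 + 8 + 4 + 1 in binary powers of 2.
So 10^93 ≡ 1 · 1 · 67 · 89 · 10 ≡ 164 (mod 187).
Squaring chain: 164; never reaches −1, so base 10 is a Miller–Rabin witness that 187 is composite.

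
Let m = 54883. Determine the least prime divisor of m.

71

54883 is odd.
Digit sum 28, not divisible by 3.
Ends in 3: not divisible by 5.
7: 54883 = 7·7840 + 3
11: 54883 = 11·4989 + 4
13: 54883 = 13·4221 + 10
17: 54883 = 17·3228 + 7
19: 54883 = 19·2888 + 11
23: 54883 = 23·2386 + 5
29: 54883 = 29·1892 + 15
31: 54883 = 31·1770 + 13
37: 54883 = 37·1483 + 12
41: 54883 = 41·1338 + 25
43: 54883 = 43·1276 + 15
47: 54883 = 47·1167 + 34
53: 54883 = 53·1035 + 28
59: 54883 = 59·930 + 13
61: 54883 = 61·899 + 44
67: 54883 = 67·819 + 10
71: 54883 = 71·773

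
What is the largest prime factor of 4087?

4087 = 61 · 67
67 is prime.
So 4087 = 61 · 67; the largest prime factor is 67.

67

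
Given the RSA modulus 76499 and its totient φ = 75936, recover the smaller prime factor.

φ(n) = (p−1)(q−1) = n − (p+q) + 1, so p + q = 76499 − 75936 + 1 = 564.
p and q are the roots of t² − 564t + 76499 = 0.
Discriminant: 564² − 4·76499 = 318096 − 305996 = 12100; √12100 = 110.
q = (564 − 110)/2 = 227, p = (564 + 110)/2 = 337.
Check: 227 · 337 = 76499.

227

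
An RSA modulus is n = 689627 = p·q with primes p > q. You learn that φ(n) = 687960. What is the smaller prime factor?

757

φ(n) = (p−1)(q−1) = n − (p+q) + 1, so p + q = 689627 − 687960 + 1 = 1668.
p and q are the roots of t² − 1668t + 689627 = 0.
Discriminant: 1668² − 4·689627 = 2782224 − 2758508 = 23716; √23716 = 154.
q = (1668 − 154)/2 = 757, p = (1668 + 154)/2 = 911.
Check: 757 · 911 = 689627.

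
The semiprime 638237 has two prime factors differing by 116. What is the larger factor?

Since p = q + 116, we have 638237 = q(q + 116), so q² + 116q − 638237 = 0.
Discriminant: 116² + 4·638237 = 13456 + 2552948 = 2566404; √2566404 = 1602.
q = (−116 + 1602)/2 = 743, and p = q + 116 = 859.
Check: 743 · 859 = 638237.

859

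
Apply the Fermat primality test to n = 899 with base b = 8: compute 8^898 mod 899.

760

8^1 ≡ 8 (mod 899)
8^2 ≡ 8^2 = 64 ≡ 64 (mod 899)
8^4 ≡ 64^2 = 4096 ≡ 500 (mod 899)
8^8 ≡ 500^2 = 250000 ≡ 78 (mod 899)
8^16 ≡ 78^2 = 6084 ≡ 690 (mod 899)
8^32 ≡ 690^2 = 476100 ≡ 529 (mod 899)
8^64 ≡ 529^2 = 279841 ≡ 252 (mod 899)
8^128 ≡ 252^2 = 63504 ≡ 574 (mod 899)
8^256 ≡ 574^2 = 329476 ≡ 442 (mod 899)
8^512 ≡ 442^2 = 195364 ≡ 281 (mod 899)
898 = 512 + 256 + 128 + 2 in binary powers of 2.
So 8^898 ≡ 281 · 442 · 574 · 64 ≡ 760 (mod 899).
Since 760 ≠ 1, base 8 is a Fermat witness: 899 is composite.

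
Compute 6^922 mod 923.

862

6^1 ≡ 6 (mod 923)
6^2 ≡ 6^2 = 36 ≡ 36 (mod 923)
6^4 ≡ 36^2 = 1296 ≡ 373 (mod 923)
6^8 ≡ 373^2 = 139129 ≡ 679 (mod 923)
6^16 ≡ 679^2 = 461041 ≡ 464 (mod 923)
6^32 ≡ 464^2 = 215296 ≡ 237 (mod 923)
6^64 ≡ 237^2 = 56169 ≡ 789 (mod 923)
6^128 ≡ 789^2 = 622521 ≡ 419 (mod 923)
6^256 ≡ 419^2 = 175561 ≡ 191 (mod 923)
6^512 ≡ 191^2 = 36481 ≡ 484 (mod 923)
922 = 512 + 256 + 128 + 16 + 8 + 2 in binary powers of 2.
So 6^922 ≡ 484 · 191 · 419 · 464 · 679 · 36 ≡ 862 (mod 923).
Since 862 ≠ 1, base 6 is a Fermat witness: 923 is composite.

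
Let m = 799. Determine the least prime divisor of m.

799 is odd.
Digit sum 25, not divisible by 3.
Ends in 9: not divisible by 5.
7: 799 = 7·114 + 1
11: 799 = 11·72 + 7
13: 799 = 13·61 + 6
17: 799 = 17·47

17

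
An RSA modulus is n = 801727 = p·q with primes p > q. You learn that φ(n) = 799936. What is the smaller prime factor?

φ(n) = (p−1)(q−1) = n − (p+q) + 1, so p + q = 801727 − 799936 + 1 = 1792.
p and q are the roots of t² − 1792t + 801727 = 0.
Discriminant: 1792² − 4·801727 = 3211264 − 3206908 = 4356; √4356 = 66.
q = (1792 − 66)/2 = 863, p = (1792 + 66)/2 = 929.
Check: 863 · 929 = 801727.

863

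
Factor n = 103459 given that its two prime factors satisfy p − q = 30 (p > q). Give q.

Since p = q + 30, we have 103459 = q(q + 30), so q² + 30q − 103459 = 0.
Discriminant: 30² + 4·103459 = 900 + 413836 = 414736; √414736 = 644.
q = (−30 + 644)/2 = 307, and p = q + 30 = 337.
Check: 307 · 337 = 103459.

307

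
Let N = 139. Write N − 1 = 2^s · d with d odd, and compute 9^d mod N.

1

139 − 1 = 138 = 2^1 · 69, so d = 69.
9^1 ≡ 9 (mod 139)
9^2 ≡ 9^2 = 81 ≡ 81 (mod 139)
9^4 ≡ 81^2 = 6561 ≡ 28 (mod 139)
9^8 ≡ 28^2 = 784 ≡ 89 (mod 139)
9^16 ≡ 89^2 = 7921 ≡ 137 (mod 139)
9^32 ≡ 137^2 = 18769 ≡ 4 (mod 139)
9^64 ≡ 4^2 = 16 ≡ 16 (mod 139)
69 = 64 + 4 + 1 in binary powers of 2.
So 9^69 ≡ 16 · 28 · 9 ≡ 1 (mod 139).
Since 9^d ≡ 1 (mod 139), base 9 does not prove 139 composite.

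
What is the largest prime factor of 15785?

15785 = 5 · 3157
3157 = 7 · 451
451 = 11 · 41
41 is prime.
So 15785 = 5 · 7 · 11 · 41; the largest prime factor is 41.

41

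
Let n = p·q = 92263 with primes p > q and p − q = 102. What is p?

359

Since p = q + 102, we have 92263 = q(q + 102), so q² + 102q − 92263 = 0.
Discriminant: 102² + 4·92263 = 10404 + 369052 = 379456; √379456 = 616.
q = (−102 + 616)/2 = 257, and p = q + 102 = 359.
Check: 257 · 359 = 92263.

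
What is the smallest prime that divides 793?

793 is odd.
Digit sum 19, not divisible by 3.
Ends in 3: not divisible by 5.
7: 793 = 7·113 + 2
11: 793 = 11·72 + 1
13: 793 = 13·61

13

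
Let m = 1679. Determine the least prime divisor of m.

23

1679 is odd.
Digit sum 23, not divisible by 3.
Ends in 9: not divisible by 5.
7: 1679 = 7·239 + 6
11: 1679 = 11·152 + 7
13: 1679 = 13·129 + 2
17: 1679 = 17·98 + 13
19: 1679 = 19·88 + 7
23: 1679 = 23·73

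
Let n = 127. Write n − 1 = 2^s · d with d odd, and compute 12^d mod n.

127 − 1 = 126 = 2^1 · 63, so d = 63.
12^1 ≡ 12 (mod 127)
12^2 ≡ 12^2 = 144 ≡ 17 (mod 127)
12^4 ≡ 17^2 = 289 ≡ 35 (mod 127)
12^8 ≡ 35^2 = 1225 ≡ 82 (mod 127)
12^16 ≡ 82^2 = 6724 ≡ 120 (mod 127)
12^32 ≡ 120^2 = 14400 ≡ 49 (mod 127)
63 = 32 + 16 + 8 + 4 + 2 + 1 in binary powers of 2.
So 12^63 ≡ 49 · 120 · 82 · 35 · 17 · 12 ≡ 126 (mod 127).
Since 12^d ≡ 126 (mod 127), base 12 does not prove 127 composite.

126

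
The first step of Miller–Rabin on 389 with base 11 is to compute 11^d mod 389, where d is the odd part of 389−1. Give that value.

389 − 1 = 388 = 2^2 · 97, so d = 97.
11^1 ≡ 11 (mod 389)
11^2 ≡ 11^2 = 121 ≡ 121 (mod 389)
11^4 ≡ 121^2 = 14641 ≡ 248 (mod 389)
11^8 ≡ 248^2 = 61504 ≡ 42 (mod 389)
11^16 ≡ 42^2 = 1764 ≡ 208 (mod 389)
11^32 ≡ 208^2 = 43264 ≡ 85 (mod 389)
11^64 ≡ 85^2 = 7225 ≡ 223 (mod 389)
97 = 64 + 32 + 1 in binary powers of 2.
So 11^97 ≡ 223 · 85 · 11 ≡ 1 (mod 389).
Since 11^d ≡ 1 (mod 389), base 11 does not prove 389 composite.

1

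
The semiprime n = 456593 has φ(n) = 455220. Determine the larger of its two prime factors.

811

φ(n) = (p−1)(q−1) = n − (p+q) + 1, so p + q = 456593 − 455220 + 1 = 1374.
p and q are the roots of t² − 1374t + 456593 = 0.
Discriminant: 1374² − 4·456593 = 1887876 − 1826372 = 61504; √61504 = 248.
q = (1374 − 248)/2 = 563, p = (1374 + 248)/2 = 811.
Check: 563 · 811 = 456593.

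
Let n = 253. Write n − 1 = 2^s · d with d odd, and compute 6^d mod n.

18

253 − 1 = 252 = 2^2 · 63, so d = 63.
6^1 ≡ 6 (mod 253)
6^2 ≡ 6^2 = 36 ≡ 36 (mod 253)
6^4 ≡ 36^2 = 1296 ≡ 31 (mod 253)
6^8 ≡ 31^2 = 961 ≡ 202 (mod 253)
6^16 ≡ 202^2 = 40804 ≡ 71 (mod 253)
6^32 ≡ 71^2 = 5041 ≡ 234 (mod 253)
63 = 32 + 16 + 8 + 4 + 2 + 1 in binary powers of 2.
So 6^63 ≡ 234 · 71 · 202 · 31 · 36 · 6 ≡ 18 (mod 253).
Squaring chain: 18 → 71; never reaches −1, so base 6 is a Miller–Rabin witness that 253 is composite.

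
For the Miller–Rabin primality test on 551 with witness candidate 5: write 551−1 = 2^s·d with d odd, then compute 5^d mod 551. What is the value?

551 − 1 = 550 = 2^1 · 275, so d = 275.
5^1 ≡ 5 (mod 551)
5^2 ≡ 5^2 = 25 ≡ 25 (mod 551)
5^4 ≡ 25^2 = 625 ≡ 74 (mod 551)
5^8 ≡ 74^2 = 5476 ≡ 517 (mod 551)
5^16 ≡ 517^2 = 267289 ≡ 54 (mod 551)
5^32 ≡ 54^2 = 2916 ≡ 161 (mod 551)
5^64 ≡ 161^2 = 25921 ≡ 24 (mod 551)
5^128 ≡ 24^2 = 576 ≡ 25 (mod 551)
5^256 ≡ 25^2 = 625 ≡ 74 (mod 551)
275 = 256 + 16 + 2 + 1 in binary powers of 2.
So 5^275 ≡ 74 · 54 · 25 · 5 ≡ 294 (mod 551).
Squaring chain: 294; never reaches −1, so base 5 is a Miller–Rabin witness that 551 is composite.

294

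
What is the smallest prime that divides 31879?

71

31879 is odd.
Digit sum 28, not divisible by 3.
Ends in 9: not divisible by 5.
7: 31879 = 7·4554 + 1
11: 31879 = 11·2898 + 1
13: 31879 = 13·2452 + 3
17: 31879 = 17·1875 + 4
19: 31879 = 19·1677 + 16
23: 31879 = 23·1386 + 1
29: 31879 = 29·1099 + 8
31: 31879 = 31·1028 + 11
37: 31879 = 37·861 + 22
41: 31879 = 41·777 + 22
43: 31879 = 43·741 + 16
47: 31879 = 47·678 + 13
53: 31879 = 53·601 + 26
59: 31879 = 59·540 + 19
61: 31879 = 61·522 + 37
67: 31879 = 67·475 + 54
71: 31879 = 71·449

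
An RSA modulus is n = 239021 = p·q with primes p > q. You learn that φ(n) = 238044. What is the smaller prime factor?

479

φ(n) = (p−1)(q−1) = n − (p+q) + 1, so p + q = 239021 − 238044 + 1 = 978.
p and q are the roots of t² − 978t + 239021 = 0.
Discriminant: 978² − 4·239021 = 956484 − 956084 = 400; √400 = 20.
q = (978 − 20)/2 = 479, p = (978 + 20)/2 = 499.
Check: 479 · 499 = 239021.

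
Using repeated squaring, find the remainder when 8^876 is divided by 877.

1

8^1 ≡ 8 (mod 877)
8^2 ≡ 8^2 = 64 ≡ 64 (mod 877)
8^4 ≡ 64^2 = 4096 ≡ 588 (mod 877)
8^8 ≡ 588^2 = 345744 ≡ 206 (mod 877)
8^16 ≡ 206^2 = 42436 ≡ 340 (mod 877)
8^32 ≡ 340^2 = 115600 ≡ 713 (mod 877)
8^64 ≡ 713^2 = 508369 ≡ 586 (mod 877)
8^128 ≡ 586^2 = 343396 ≡ 489 (mod 877)
8^256 ≡ 489^2 = 239121 ≡ 577 (mod 877)
8^512 ≡ 577^2 = 332929 ≡ 546 (mod 877)
876 = 512 + 256 + 64 + 32 + 8 + 4 in binary powers of 2.
So 8^876 ≡ 546 · 577 · 586 · 713 · 206 · 588 ≡ 1 (mod 877).
Since the result is 1, base 8 gives no evidence that 877 is composite.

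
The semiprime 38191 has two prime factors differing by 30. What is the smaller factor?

181

Since p = q + 30, we have 38191 = q(q + 30), so q² + 30q − 38191 = 0.
Discriminant: 30² + 4·38191 = 900 + 152764 = 153664; √153664 = 392.
q = (−30 + 392)/2 = 181, and p = q + 30 = 211.
Check: 181 · 211 = 38191.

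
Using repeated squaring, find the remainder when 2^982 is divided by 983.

1

2^1 ≡ 2 (mod 983)
2^2 ≡ 2^2 = 4 ≡ 4 (mod 983)
2^4 ≡ 4^2 = 16 ≡ 16 (mod 983)
2^8 ≡ 16^2 = 256 ≡ 256 (mod 983)
2^16 ≡ 256^2 = 65536 ≡ 658 (mod 983)
2^32 ≡ 658^2 = 432964 ≡ 444 (mod 983)
2^64 ≡ 444^2 = 197136 ≡ 536 (mod 983)
2^128 ≡ 536^2 = 287296 ≡ 260 (mod 983)
2^256 ≡ 260^2 = 67600 ≡ 756 (mod 983)
2^512 ≡ 756^2 = 571536 ≡ 413 (mod 983)
982 = 512 + 256 + 128 + 64 + 16 + 4 + 2 in binary powers of 2.
So 2^982 ≡ 413 · 756 · 260 · 536 · 658 · 16 · 4 ≡ 1 (mod 983).
Since the result is 1, base 2 gives no evidence that 983 is composite.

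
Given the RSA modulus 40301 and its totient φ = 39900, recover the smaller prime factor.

191

φ(n) = (p−1)(q−1) = n − (p+q) + 1, so p + q = 40301 − 39900 + 1 = 402.
p and q are the roots of t² − 402t + 40301 = 0.
Discriminant: 402² − 4·40301 = 161604 − 161204 = 400; √400 = 20.
q = (402 − 20)/2 = 191, p = (402 + 20)/2 = 211.
Check: 191 · 211 = 40301.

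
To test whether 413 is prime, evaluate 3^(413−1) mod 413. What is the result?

3^1 ≡ 3 (mod 413)
3^2 ≡ 3^2 = 9 ≡ 9 (mod 413)
3^4 ≡ 9^2 = 81 ≡ 81 (mod 413)
3^8 ≡ 81^2 = 6561 ≡ 366 (mod 413)
3^16 ≡ 366^2 = 133956 ≡ 144 (mod 413)
3^32 ≡ 144^2 = 20736 ≡ 86 (mod 413)
3^64 ≡ 86^2 = 7396 ≡ 375 (mod 413)
3^128 ≡ 375^2 = 140625 ≡ 205 (mod 413)
3^256 ≡ 205^2 = 42025 ≡ 312 (mod 413)
412 = 256 + 128 + 16 + 8 + 4 in binary powers of 2.
So 3^412 ≡ 312 · 205 · 144 · 366 · 81 ≡ 375 (mod 413).
Since 375 ≠ 1, base 3 is a Fermat witness: 413 is composite.

375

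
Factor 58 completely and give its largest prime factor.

58 = 2 · 29
29 is prime.
So 58 = 2 · 29; the largest prime factor is 29.

29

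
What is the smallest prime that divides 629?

17

629 is odd.
Digit sum 17, not divisible by 3.
Ends in 9: not divisible by 5.
7: 629 = 7·89 + 6
11: 629 = 11·57 + 2
13: 629 = 13·48 + 5
17: 629 = 17·37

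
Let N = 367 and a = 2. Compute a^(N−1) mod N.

2^1 ≡ 2 (mod 367)
2^2 ≡ 2^2 = 4 ≡ 4 (mod 367)
2^4 ≡ 4^2 = 16 ≡ 16 (mod 367)
2^8 ≡ 16^2 = 256 ≡ 256 (mod 367)
2^16 ≡ 256^2 = 65536 ≡ 210 (mod 367)
2^32 ≡ 210^2 = 44100 ≡ 60 (mod 367)
2^64 ≡ 60^2 = 3600 ≡ 297 (mod 367)
2^128 ≡ 297^2 = 88209 ≡ 129 (mod 367)
2^256 ≡ 129^2 = 16641 ≡ 126 (mod 367)
366 = 256 + 64 + 32 + 8 + 4 + 2 in binary powers of 2.
So 2^366 ≡ 126 · 297 · 60 · 256 · 16 · 4 ≡ 1 (mod 367).
Since the result is 1, base 2 gives no evidence that 367 is composite.

1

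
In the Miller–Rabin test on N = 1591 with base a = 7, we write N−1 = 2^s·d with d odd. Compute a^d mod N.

343

1591 − 1 = 1590 = 2^1 · 795, so d = 795.
7^1 ≡ 7 (mod 1591)
7^2 ≡ 7^2 = 49 ≡ 49 (mod 1591)
7^4 ≡ 49^2 = 2401 ≡ 810 (mod 1591)
7^8 ≡ 810^2 = 656100 ≡ 608 (mod 1591)
7^16 ≡ 608^2 = 369664 ≡ 552 (mod 1591)
7^32 ≡ 552^2 = 304704 ≡ 823 (mod 1591)
7^64 ≡ 823^2 = 677329 ≡ 1154 (mod 1591)
7^128 ≡ 1154^2 = 1331716 ≡ 49 (mod 1591)
7^256 ≡ 49^2 = 2401 ≡ 810 (mod 1591)
7^512 ≡ 810^2 = 656100 ≡ 608 (mod 1591)
795 = 512 + 256 + 16 + 8 + 2 + 1 in binary powers of 2.
So 7^795 ≡ 608 · 810 · 552 · 608 · 49 · 7 ≡ 343 (mod 1591).
Squaring chain: 343; never reaches −1, so base 7 is a Miller–Rabin witness that 1591 is composite.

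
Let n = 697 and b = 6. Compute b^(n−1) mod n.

6^1 ≡ 6 (mod 697)
6^2 ≡ 6^2 = 36 ≡ 36 (mod 697)
6^4 ≡ 36^2 = 1296 ≡ 599 (mod 697)
6^8 ≡ 599^2 = 358801 ≡ 543 (mod 697)
6^16 ≡ 543^2 = 294849 ≡ 18 (mod 697)
6^32 ≡ 18^2 = 324 ≡ 324 (mod 697)
6^64 ≡ 324^2 = 104976 ≡ 426 (mod 697)
6^128 ≡ 426^2 = 181476 ≡ 256 (mod 697)
6^256 ≡ 256^2 = 65536 ≡ 18 (mod 697)
6^512 ≡ 18^2 = 324 ≡ 324 (mod 697)
696 = 512 + 128 + 32 + 16 + 8 in binary powers of 2.
So 6^696 ≡ 324 · 256 · 324 · 18 · 543 ≡ 305 (mod 697).
Since 305 ≠ 1, base 6 is a Fermat witness: 697 is composite.

305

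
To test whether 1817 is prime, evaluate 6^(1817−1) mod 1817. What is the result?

98

6^1 ≡ 6 (mod 1817)
6^2 ≡ 6^2 = 36 ≡ 36 (mod 1817)
6^4 ≡ 36^2 = 1296 ≡ 1296 (mod 1817)
6^8 ≡ 1296^2 = 1679616 ≡ 708 (mod 1817)
6^16 ≡ 708^2 = 501264 ≡ 1589 (mod 1817)
6^32 ≡ 1589^2 = 2524921 ≡ 1108 (mod 1817)
6^64 ≡ 1108^2 = 1227664 ≡ 1189 (mod 1817)
6^128 ≡ 1189^2 = 1413721 ≡ 95 (mod 1817)
6^256 ≡ 95^2 = 9025 ≡ 1757 (mod 1817)
6^512 ≡ 1757^2 = 3087049 ≡ 1783 (mod 1817)
6^1024 ≡ 1783^2 = 3179089 ≡ 1156 (mod 1817)
1816 = 1024 + 512 + 256 + 16 + 8 in binary powers of 2.
So 6^1816 ≡ 1156 · 1783 · 1757 · 1589 · 708 ≡ 98 (mod 1817).
Since 98 ≠ 1, base 6 is a Fermat witness: 1817 is composite.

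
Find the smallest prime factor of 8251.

37

8251 is odd.
Digit sum 16, not divisible by 3.
Ends in 1: not divisible by 5.
7: 8251 = 7·1178 + 5
11: 8251 = 11·750 + 1
13: 8251 = 13·634 + 9
17: 8251 = 17·485 + 6
19: 8251 = 19·434 + 5
23: 8251 = 23·358 + 17
29: 8251 = 29·284 + 15
31: 8251 = 31·266 + 5
37: 8251 = 37·223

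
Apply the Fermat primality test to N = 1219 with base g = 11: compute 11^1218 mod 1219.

261

11^1 ≡ 11 (mod 1219)
11^2 ≡ 11^2 = 121 ≡ 121 (mod 1219)
11^4 ≡ 121^2 = 14641 ≡ 13 (mod 1219)
11^8 ≡ 13^2 = 169 ≡ 169 (mod 1219)
11^16 ≡ 169^2 = 28561 ≡ 524 (mod 1219)
11^32 ≡ 524^2 = 274576 ≡ 301 (mod 1219)
11^64 ≡ 301^2 = 90601 ≡ 395 (mod 1219)
11^128 ≡ 395^2 = 156025 ≡ 1212 (mod 1219)
11^256 ≡ 1212^2 = 1468944 ≡ 49 (mod 1219)
11^512 ≡ 49^2 = 2401 ≡ 1182 (mod 1219)
11^1024 ≡ 1182^2 = 1397124 ≡ 150 (mod 1219)
1218 = 1024 + 128 + 64 + 2 in binary powers of 2.
So 11^1218 ≡ 150 · 1212 · 395 · 121 ≡ 261 (mod 1219).
Since 261 ≠ 1, base 11 is a Fermat witness: 1219 is composite.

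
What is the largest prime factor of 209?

19

209 = 11 · 19
19 is prime.
So 209 = 11 · 19; the largest prime factor is 19.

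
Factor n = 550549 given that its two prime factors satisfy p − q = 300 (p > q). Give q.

Since p = q + 300, we have 550549 = q(q + 300), so q² + 300q − 550549 = 0.
Discriminant: 300² + 4·550549 = 90000 + 2202196 = 2292196; √2292196 = 1514.
q = (−300 + 1514)/2 = 607, and p = q + 300 = 907.
Check: 607 · 907 = 550549.

607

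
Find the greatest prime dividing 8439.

8439 = 3 · 2813
2813 = 29 · 97
97 is prime.
So 8439 = 3 · 29 · 97; the largest prime factor is 97.

97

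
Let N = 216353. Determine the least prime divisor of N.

19

216353 is odd.
Digit sum 20, not divisible by 3.
Ends in 3: not divisible by 5.
7: 216353 = 7·30907 + 4
11: 216353 = 11·19668 + 5
13: 216353 = 13·16642 + 7
17: 216353 = 17·12726 + 11
19: 216353 = 19·11387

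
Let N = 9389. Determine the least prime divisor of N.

41

9389 is odd.
Digit sum 29, not divisible by 3.
Ends in 9: not divisible by 5.
7: 9389 = 7·1341 + 2
11: 9389 = 11·853 + 6
13: 9389 = 13·722 + 3
17: 9389 = 17·552 + 5
19: 9389 = 19·494 + 3
23: 9389 = 23·408 + 5
29: 9389 = 29·323 + 22
31: 9389 = 31·302 + 27
37: 9389 = 37·253 + 28
41: 9389 = 41·229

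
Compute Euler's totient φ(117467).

99072

Factor: 117467 = 7 · 97 · 173.
φ(117467) = (7−1) · (97−1) · (173−1) = 6 · 96 · 172 = 99072.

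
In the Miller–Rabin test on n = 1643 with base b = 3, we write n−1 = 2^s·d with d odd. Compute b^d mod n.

1532

1643 − 1 = 1642 = 2^1 · 821, so d = 821.
3^1 ≡ 3 (mod 1643)
3^2 ≡ 3^2 = 9 ≡ 9 (mod 1643)
3^4 ≡ 9^2 = 81 ≡ 81 (mod 1643)
3^8 ≡ 81^2 = 6561 ≡ 1632 (mod 1643)
3^16 ≡ 1632^2 = 2663424 ≡ 121 (mod 1643)
3^32 ≡ 121^2 = 14641 ≡ 1497 (mod 1643)
3^64 ≡ 1497^2 = 2241009 ≡ 1600 (mod 1643)
3^128 ≡ 1600^2 = 2560000 ≡ 206 (mod 1643)
3^256 ≡ 206^2 = 42436 ≡ 1361 (mod 1643)
3^512 ≡ 1361^2 = 1852321 ≡ 660 (mod 1643)
821 = 512 + 256 + 32 + 16 + 4 + 1 in binary powers of 2.
So 3^821 ≡ 660 · 1361 · 1497 · 121 · 81 · 3 ≡ 1532 (mod 1643).
Squaring chain: 1532; never reaches −1, so base 3 is a Miller–Rabin witness that 1643 is composite.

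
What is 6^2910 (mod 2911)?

6^1 ≡ 6 (mod 2911)
6^2 ≡ 6^2 = 36 ≡ 36 (mod 2911)
6^4 ≡ 36^2 = 1296 ≡ 1296 (mod 2911)
6^8 ≡ 1296^2 = 1679616 ≡ 2880 (mod 2911)
6^16 ≡ 2880^2 = 8294400 ≡ 961 (mod 2911)
6^32 ≡ 961^2 = 923521 ≡ 734 (mod 2911)
6^64 ≡ 734^2 = 538756 ≡ 221 (mod 2911)
6^128 ≡ 221^2 = 48841 ≡ 2265 (mod 2911)
6^256 ≡ 2265^2 = 5130225 ≡ 1043 (mod 2911)
6^512 ≡ 1043^2 = 1087849 ≡ 2046 (mod 2911)
6^1024 ≡ 2046^2 = 4186116 ≡ 98 (mod 2911)
6^2048 ≡ 98^2 = 9604 ≡ 871 (mod 2911)
2910 = 2048 + 512 + 256 + 64 + 16 + 8 + 4 + 2 in binary powers of 2.
So 6^2910 ≡ 871 · 2046 · 1043 · 221 · 961 · 2880 · 1296 · 36 ≡ 747 (mod 2911).
Since 747 ≠ 1, base 6 is a Fermat witness: 2911 is composite.

747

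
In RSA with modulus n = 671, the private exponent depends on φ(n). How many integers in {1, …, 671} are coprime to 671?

600

Factor: 671 = 11 · 61.
φ(671) = (11−1) · (61−1) = 10 · 60 = 600.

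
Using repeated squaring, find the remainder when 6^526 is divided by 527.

366

6^1 ≡ 6 (mod 527)
6^2 ≡ 6^2 = 36 ≡ 36 (mod 527)
6^4 ≡ 36^2 = 1296 ≡ 242 (mod 527)
6^8 ≡ 242^2 = 58564 ≡ 67 (mod 527)
6^16 ≡ 67^2 = 4489 ≡ 273 (mod 527)
6^32 ≡ 273^2 = 74529 ≡ 222 (mod 527)
6^64 ≡ 222^2 = 49284 ≡ 273 (mod 527)
6^128 ≡ 273^2 = 74529 ≡ 222 (mod 527)
6^256 ≡ 222^2 = 49284 ≡ 273 (mod 527)
6^512 ≡ 273^2 = 74529 ≡ 222 (mod 527)
526 = 512 + 8 + 4 + 2 in binary powers of 2.
So 6^526 ≡ 222 · 67 · 242 · 36 ≡ 366 (mod 527).
Since 366 ≠ 1, base 6 is a Fermat witness: 527 is composite.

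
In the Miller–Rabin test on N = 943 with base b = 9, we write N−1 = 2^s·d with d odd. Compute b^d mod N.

278

943 − 1 = 942 = 2^1 · 471, so d = 471.
9^1 ≡ 9 (mod 943)
9^2 ≡ 9^2 = 81 ≡ 81 (mod 943)
9^4 ≡ 81^2 = 6561 ≡ 903 (mod 943)
9^8 ≡ 903^2 = 815409 ≡ 657 (mod 943)
9^16 ≡ 657^2 = 431649 ≡ 698 (mod 943)
9^32 ≡ 698^2 = 487204 ≡ 616 (mod 943)
9^64 ≡ 616^2 = 379456 ≡ 370 (mod 943)
9^128 ≡ 370^2 = 136900 ≡ 165 (mod 943)
9^256 ≡ 165^2 = 27225 ≡ 821 (mod 943)
471 = 256 + 128 + 64 + 16 + 4 + 2 + 1 in binary powers of 2.
So 9^471 ≡ 821 · 165 · 370 · 698 · 903 · 81 · 9 ≡ 278 (mod 943).
Squaring chain: 278; never reaches −1, so base 9 is a Miller–Rabin witness that 943 is composite.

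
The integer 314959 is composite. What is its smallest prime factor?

17

314959 is odd.
Digit sum 31, not divisible by 3.
Ends in 9: not divisible by 5.
7: 314959 = 7·44994 + 1
11: 314959 = 11·28632 + 7
13: 314959 = 13·24227 + 8
17: 314959 = 17·18527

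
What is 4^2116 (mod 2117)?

1756

4^1 ≡ 4 (mod 2117)
4^2 ≡ 4^2 = 16 ≡ 16 (mod 2117)
4^4 ≡ 16^2 = 256 ≡ 256 (mod 2117)
4^8 ≡ 256^2 = 65536 ≡ 2026 (mod 2117)
4^16 ≡ 2026^2 = 4104676 ≡ 1930 (mod 2117)
4^32 ≡ 1930^2 = 3724900 ≡ 1097 (mod 2117)
4^64 ≡ 1097^2 = 1203409 ≡ 953 (mod 2117)
4^128 ≡ 953^2 = 908209 ≡ 16 (mod 2117)
4^256 ≡ 16^2 = 256 ≡ 256 (mod 2117)
4^512 ≡ 256^2 = 65536 ≡ 2026 (mod 2117)
4^1024 ≡ 2026^2 = 4104676 ≡ 1930 (mod 2117)
4^2048 ≡ 1930^2 = 3724900 ≡ 1097 (mod 2117)
2116 = 2048 + 64 + 4 in binary powers of 2.
So 4^2116 ≡ 1097 · 953 · 256 ≡ 1756 (mod 2117).
Since 1756 ≠ 1, base 4 is a Fermat witness: 2117 is composite.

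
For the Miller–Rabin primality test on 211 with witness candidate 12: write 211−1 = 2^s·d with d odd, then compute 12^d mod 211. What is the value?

210

211 − 1 = 210 = 2^1 · 105, so d = 105.
12^1 ≡ 12 (mod 211)
12^2 ≡ 12^2 = 144 ≡ 144 (mod 211)
12^4 ≡ 144^2 = 20736 ≡ 58 (mod 211)
12^8 ≡ 58^2 = 3364 ≡ 199 (mod 211)
12^16 ≡ 199^2 = 39601 ≡ 144 (mod 211)
12^32 ≡ 144^2 = 20736 ≡ 58 (mod 211)
12^64 ≡ 58^2 = 3364 ≡ 199 (mod 211)
105 = 64 + 32 + 8 + 1 in binary powers of 2.
So 12^105 ≡ 199 · 58 · 199 · 12 ≡ 210 (mod 211).
Since 12^d ≡ 210 (mod 211), base 12 does not prove 211 composite.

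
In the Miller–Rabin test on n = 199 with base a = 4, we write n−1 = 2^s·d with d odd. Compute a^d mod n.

1

199 − 1 = 198 = 2^1 · 99, so d = 99.
4^1 ≡ 4 (mod 199)
4^2 ≡ 4^2 = 16 ≡ 16 (mod 199)
4^4 ≡ 16^2 = 256 ≡ 57 (mod 199)
4^8 ≡ 57^2 = 3249 ≡ 65 (mod 199)
4^16 ≡ 65^2 = 4225 ≡ 46 (mod 199)
4^32 ≡ 46^2 = 2116 ≡ 126 (mod 199)
4^64 ≡ 126^2 = 15876 ≡ 155 (mod 199)
99 = 64 + 32 + 2 + 1 in binary powers of 2.
So 4^99 ≡ 155 · 126 · 16 · 4 ≡ 1 (mod 199).
Since 4^d ≡ 1 (mod 199), base 4 does not prove 199 composite.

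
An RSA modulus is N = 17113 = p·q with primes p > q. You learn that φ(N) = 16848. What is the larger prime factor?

157

φ(n) = (p−1)(q−1) = n − (p+q) + 1, so p + q = 17113 − 16848 + 1 = 266.
p and q are the roots of t² − 266t + 17113 = 0.
Discriminant: 266² − 4·17113 = 70756 − 68452 = 2304; √2304 = 48.
q = (266 − 48)/2 = 109, p = (266 + 48)/2 = 157.
Check: 109 · 157 = 17113.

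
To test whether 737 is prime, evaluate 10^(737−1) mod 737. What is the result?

10^1 ≡ 10 (mod 737)
10^2 ≡ 10^2 = 100 ≡ 100 (mod 737)
10^4 ≡ 100^2 = 10000 ≡ 419 (mod 737)
10^8 ≡ 419^2 = 175561 ≡ 155 (mod 737)
10^16 ≡ 155^2 = 24025 ≡ 441 (mod 737)
10^32 ≡ 441^2 = 194481 ≡ 650 (mod 737)
10^64 ≡ 650^2 = 422500 ≡ 199 (mod 737)
10^128 ≡ 199^2 = 39601 ≡ 540 (mod 737)
10^256 ≡ 540^2 = 291600 ≡ 485 (mod 737)
10^512 ≡ 485^2 = 235225 ≡ 122 (mod 737)
736 = 512 + 128 + 64 + 32 in binary powers of 2.
So 10^736 ≡ 122 · 540 · 199 · 650 ≡ 23 (mod 737).
Since 23 ≠ 1, base 10 is a Fermat witness: 737 is composite.

23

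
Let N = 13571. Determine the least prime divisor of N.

13571 is odd.
Digit sum 17, not divisible by 3.
Ends in 1: not divisible by 5.
7: 13571 = 7·1938 + 5
11: 13571 = 11·1233 + 8
13: 13571 = 13·1043 + 12
17: 13571 = 17·798 + 5
19: 13571 = 19·714 + 5
23: 13571 = 23·590 + 1
29: 13571 = 29·467 + 28
31: 13571 = 31·437 + 24
37: 13571 = 37·366 + 29
41: 13571 = 41·331

41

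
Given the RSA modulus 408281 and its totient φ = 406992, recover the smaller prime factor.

557

φ(n) = (p−1)(q−1) = n − (p+q) + 1, so p + q = 408281 − 406992 + 1 = 1290.
p and q are the roots of t² − 1290t + 408281 = 0.
Discriminant: 1290² − 4·408281 = 1664100 − 1633124 = 30976; √30976 = 176.
q = (1290 − 176)/2 = 557, p = (1290 + 176)/2 = 733.
Check: 557 · 733 = 408281.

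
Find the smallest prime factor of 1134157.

1134157 is odd.
Digit sum 22, not divisible by 3.
Ends in 7: not divisible by 5.
7: 1134157 = 7·162022 + 3
11: 1134157 = 11·103105 + 2
13: 1134157 = 13·87242 + 11
17: 1134157 = 17·66715 + 2
19: 1134157 = 19·59692 + 9
23: 1134157 = 23·49311 + 4
29: 1134157 = 29·39108 + 25
31: 1134157 = 31·36585 + 22
37: 1134157 = 37·30652 + 33
41: 1134157 = 41·27662 + 15
43: 1134157 = 43·26375 + 32
47: 1134157 = 47·24131

47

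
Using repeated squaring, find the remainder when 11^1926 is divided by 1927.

484

11^1 ≡ 11 (mod 1927)
11^2 ≡ 11^2 = 121 ≡ 121 (mod 1927)
11^4 ≡ 121^2 = 14641 ≡ 1152 (mod 1927)
11^8 ≡ 1152^2 = 1327104 ≡ 1328 (mod 1927)
11^16 ≡ 1328^2 = 1763584 ≡ 379 (mod 1927)
11^32 ≡ 379^2 = 143641 ≡ 1043 (mod 1927)
11^64 ≡ 1043^2 = 1087849 ≡ 1021 (mod 1927)
11^128 ≡ 1021^2 = 1042441 ≡ 1861 (mod 1927)
11^256 ≡ 1861^2 = 3463321 ≡ 502 (mod 1927)
11^512 ≡ 502^2 = 252004 ≡ 1494 (mod 1927)
11^1024 ≡ 1494^2 = 2232036 ≡ 570 (mod 1927)
1926 = 1024 + 512 + 256 + 128 + 4 + 2 in binary powers of 2.
So 11^1926 ≡ 570 · 1494 · 502 · 1861 · 1152 · 121 ≡ 484 (mod 1927).
Since 484 ≠ 1, base 11 is a Fermat witness: 1927 is composite.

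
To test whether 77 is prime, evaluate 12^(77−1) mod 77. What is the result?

12^1 ≡ 12 (mod 77)
12^2 ≡ 12^2 = 144 ≡ 67 (mod 77)
12^4 ≡ 67^2 = 4489 ≡ 23 (mod 77)
12^8 ≡ 23^2 = 529 ≡ 67 (mod 77)
12^16 ≡ 67^2 = 4489 ≡ 23 (mod 77)
12^32 ≡ 23^2 = 529 ≡ 67 (mod 77)
12^64 ≡ 67^2 = 4489 ≡ 23 (mod 77)
76 = 64 + 8 + 4 in binary powers of 2.
So 12^76 ≡ 23 · 67 · 23 ≡ 23 (mod 77).
Since 23 ≠ 1, base 12 is a Fermat witness: 77 is composite.

23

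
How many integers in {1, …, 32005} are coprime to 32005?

Factor: 32005 = 5 · 37 · 173.
φ(32005) = (5−1) · (37−1) · (173−1) = 4 · 36 · 172 = 24768.

24768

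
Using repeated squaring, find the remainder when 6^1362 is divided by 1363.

6^1 ≡ 6 (mod 1363)
6^2 ≡ 6^2 = 36 ≡ 36 (mod 1363)
6^4 ≡ 36^2 = 1296 ≡ 1296 (mod 1363)
6^8 ≡ 1296^2 = 1679616 ≡ 400 (mod 1363)
6^16 ≡ 400^2 = 160000 ≡ 529 (mod 1363)
6^32 ≡ 529^2 = 279841 ≡ 426 (mod 1363)
6^64 ≡ 426^2 = 181476 ≡ 197 (mod 1363)
6^128 ≡ 197^2 = 38809 ≡ 645 (mod 1363)
6^256 ≡ 645^2 = 416025 ≡ 310 (mod 1363)
6^512 ≡ 310^2 = 96100 ≡ 690 (mod 1363)
6^1024 ≡ 690^2 = 476100 ≡ 413 (mod 1363)
1362 = 1024 + 256 + 64 + 16 + 2 in binary powers of 2.
So 6^1362 ≡ 413 · 310 · 197 · 529 · 36 ≡ 397 (mod 1363).
Since 397 ≠ 1, base 6 is a Fermat witness: 1363 is composite.

397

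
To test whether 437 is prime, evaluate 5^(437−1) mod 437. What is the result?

5^1 ≡ 5 (mod 437)
5^2 ≡ 5^2 = 25 ≡ 25 (mod 437)
5^4 ≡ 25^2 = 625 ≡ 188 (mod 437)
5^8 ≡ 188^2 = 35344 ≡ 384 (mod 437)
5^16 ≡ 384^2 = 147456 ≡ 187 (mod 437)
5^32 ≡ 187^2 = 34969 ≡ 9 (mod 437)
5^64 ≡ 9^2 = 81 ≡ 81 (mod 437)
5^128 ≡ 81^2 = 6561 ≡ 6 (mod 437)
5^256 ≡ 6^2 = 36 ≡ 36 (mod 437)
436 = 256 + 128 + 32 + 16 + 4 in binary powers of 2.
So 5^436 ≡ 36 · 6 · 9 · 187 · 188 ≡ 397 (mod 437).
Since 397 ≠ 1, base 5 is a Fermat witness: 437 is composite.

397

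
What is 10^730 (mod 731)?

461

10^1 ≡ 10 (mod 731)
10^2 ≡ 10^2 = 100 ≡ 100 (mod 731)
10^4 ≡ 100^2 = 10000 ≡ 497 (mod 731)
10^8 ≡ 497^2 = 247009 ≡ 662 (mod 731)
10^16 ≡ 662^2 = 438244 ≡ 375 (mod 731)
10^32 ≡ 375^2 = 140625 ≡ 273 (mod 731)
10^64 ≡ 273^2 = 74529 ≡ 698 (mod 731)
10^128 ≡ 698^2 = 487204 ≡ 358 (mod 731)
10^256 ≡ 358^2 = 128164 ≡ 239 (mod 731)
10^512 ≡ 239^2 = 57121 ≡ 103 (mod 731)
730 = 512 + 128 + 64 + 16 + 8 + 2 in binary powers of 2.
So 10^730 ≡ 103 · 358 · 698 · 375 · 662 · 100 ≡ 461 (mod 731).
Since 461 ≠ 1, base 10 is a Fermat witness: 731 is composite.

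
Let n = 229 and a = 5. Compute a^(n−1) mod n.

5^1 ≡ 5 (mod 229)
5^2 ≡ 5^2 = 25 ≡ 25 (mod 229)
5^4 ≡ 25^2 = 625 ≡ 167 (mod 229)
5^8 ≡ 167^2 = 27889 ≡ 180 (mod 229)
5^16 ≡ 180^2 = 32400 ≡ 111 (mod 229)
5^32 ≡ 111^2 = 12321 ≡ 184 (mod 229)
5^64 ≡ 184^2 = 33856 ≡ 193 (mod 229)
5^128 ≡ 193^2 = 37249 ≡ 151 (mod 229)
228 = 128 + 64 + 32 + 4 in binary powers of 2.
So 5^228 ≡ 151 · 193 · 184 · 167 ≡ 1 (mod 229).
Since the result is 1, base 5 gives no evidence that 229 is composite.

1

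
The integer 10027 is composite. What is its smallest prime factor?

10027 is odd.
Digit sum 10, not divisible by 3.
Ends in 7: not divisible by 5.
7: 10027 = 7·1432 + 3
11: 10027 = 11·911 + 6
13: 10027 = 13·771 + 4
17: 10027 = 17·589 + 14
19: 10027 = 19·527 + 14
23: 10027 = 23·435 + 22
29: 10027 = 29·345 + 22
31: 10027 = 31·323 + 14
37: 10027 = 37·271

37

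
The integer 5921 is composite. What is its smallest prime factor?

5921 is odd.
Digit sum 17, not divisible by 3.
Ends in 1: not divisible by 5.
7: 5921 = 7·845 + 6
11: 5921 = 11·538 + 3
13: 5921 = 13·455 + 6
17: 5921 = 17·348 + 5
19: 5921 = 19·311 + 12
23: 5921 = 23·257 + 10
29: 5921 = 29·204 + 5
31: 5921 = 31·191

31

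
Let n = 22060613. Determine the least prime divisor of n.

97

22060613 is odd.
Digit sum 20, not divisible by 3.
Ends in 3: not divisible by 5.
7: 22060613 = 7·3151516 + 1
11: 22060613 = 11·2005510 + 3
13: 22060613 = 13·1696970 + 3
17: 22060613 = 17·1297683 + 2
19: 22060613 = 19·1161084 + 17
23: 22060613 = 23·959157 + 2
29: 22060613 = 29·760710 + 23
31: 22060613 = 31·711632 + 21
37: 22060613 = 37·596232 + 29
41: 22060613 = 41·538063 + 30
43: 22060613 = 43·513037 + 22
47: 22060613 = 47·469374 + 35
53: 22060613 = 53·416237 + 52
59: 22060613 = 59·373908 + 41
61: 22060613 = 61·361649 + 24
67: 22060613 = 67·329262 + 59
71: 22060613 = 71·310712 + 61
73: 22060613 = 73·302200 + 13
79: 22060613 = 79·279248 + 21
83: 22060613 = 83·265790 + 43
89: 22060613 = 89·247872 + 5
97: 22060613 = 97·227429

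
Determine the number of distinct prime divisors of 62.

2

62 = 2 · 31
62 = 2 · 31, which has 2 distinct prime factors.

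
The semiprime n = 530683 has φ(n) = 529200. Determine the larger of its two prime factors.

883

φ(n) = (p−1)(q−1) = n − (p+q) + 1, so p + q = 530683 − 529200 + 1 = 1484.
p and q are the roots of t² − 1484t + 530683 = 0.
Discriminant: 1484² − 4·530683 = 2202256 − 2122732 = 79524; √79524 = 282.
q = (1484 − 282)/2 = 601, p = (1484 + 282)/2 = 883.
Check: 601 · 883 = 530683.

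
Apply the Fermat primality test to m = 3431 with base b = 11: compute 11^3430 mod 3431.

1583

11^1 ≡ 11 (mod 3431)
11^2 ≡ 11^2 = 121 ≡ 121 (mod 3431)
11^4 ≡ 121^2 = 14641 ≡ 917 (mod 3431)
11^8 ≡ 917^2 = 840889 ≡ 294 (mod 3431)
11^16 ≡ 294^2 = 86436 ≡ 661 (mod 3431)
11^32 ≡ 661^2 = 436921 ≡ 1184 (mod 3431)
11^64 ≡ 1184^2 = 1401856 ≡ 2008 (mod 3431)
11^128 ≡ 2008^2 = 4032064 ≡ 639 (mod 3431)
11^256 ≡ 639^2 = 408321 ≡ 32 (mod 3431)
11^512 ≡ 32^2 = 1024 ≡ 1024 (mod 3431)
11^1024 ≡ 1024^2 = 1048576 ≡ 2121 (mod 3431)
11^2048 ≡ 2121^2 = 4498641 ≡ 600 (mod 3431)
3430 = 2048 + 1024 + 256 + 64 + 32 + 4 + 2 in binary powers of 2.
So 11^3430 ≡ 600 · 2121 · 32 · 2008 · 1184 · 917 · 121 ≡ 1583 (mod 3431).
Since 1583 ≠ 1, base 11 is a Fermat witness: 3431 is composite.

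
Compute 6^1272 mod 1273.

6^1 ≡ 6 (mod 1273)
6^2 ≡ 6^2 = 36 ≡ 36 (mod 1273)
6^4 ≡ 36^2 = 1296 ≡ 23 (mod 1273)
6^8 ≡ 23^2 = 529 ≡ 529 (mod 1273)
6^16 ≡ 529^2 = 279841 ≡ 1054 (mod 1273)
6^32 ≡ 1054^2 = 1110916 ≡ 860 (mod 1273)
6^64 ≡ 860^2 = 739600 ≡ 1260 (mod 1273)
6^128 ≡ 1260^2 = 1587600 ≡ 169 (mod 1273)
6^256 ≡ 169^2 = 28561 ≡ 555 (mod 1273)
6^512 ≡ 555^2 = 308025 ≡ 1232 (mod 1273)
6^1024 ≡ 1232^2 = 1517824 ≡ 408 (mod 1273)
1272 = 1024 + 128 + 64 + 32 + 16 + 8 in binary powers of 2.
So 6^1272 ≡ 408 · 169 · 1260 · 860 · 1054 · 529 ≡ 558 (mod 1273).
Since 558 ≠ 1, base 6 is a Fermat witness: 1273 is composite.

558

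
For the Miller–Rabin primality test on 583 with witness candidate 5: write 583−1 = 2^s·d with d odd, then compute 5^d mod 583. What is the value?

583 − 1 = 582 = 2^1 · 291, so d = 291.
5^1 ≡ 5 (mod 583)
5^2 ≡ 5^2 = 25 ≡ 25 (mod 583)
5^4 ≡ 25^2 = 625 ≡ 42 (mod 583)
5^8 ≡ 42^2 = 1764 ≡ 15 (mod 583)
5^16 ≡ 15^2 = 225 ≡ 225 (mod 583)
5^32 ≡ 225^2 = 50625 ≡ 487 (mod 583)
5^64 ≡ 487^2 = 237169 ≡ 471 (mod 583)
5^128 ≡ 471^2 = 221841 ≡ 301 (mod 583)
5^256 ≡ 301^2 = 90601 ≡ 236 (mod 583)
291 = 256 + 32 + 2 + 1 in binary powers of 2.
So 5^291 ≡ 236 · 487 · 25 · 5 ≡ 214 (mod 583).
Squaring chain: 214; never reaches −1, so base 5 is a Miller–Rabin witness that 583 is composite.

214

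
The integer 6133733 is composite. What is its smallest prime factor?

61

6133733 is odd.
Digit sum 26, not divisible by 3.
Ends in 3: not divisible by 5.
7: 6133733 = 7·876247 + 4
11: 6133733 = 11·557612 + 1
13: 6133733 = 13·471825 + 8
17: 6133733 = 17·360807 + 14
19: 6133733 = 19·322828 + 1
23: 6133733 = 23·266684 + 1
29: 6133733 = 29·211508 + 1
31: 6133733 = 31·197862 + 11
37: 6133733 = 37·165776 + 21
41: 6133733 = 41·149603 + 10
43: 6133733 = 43·142644 + 41
47: 6133733 = 47·130504 + 45
53: 6133733 = 53·115730 + 43
59: 6133733 = 59·103961 + 34
61: 6133733 = 61·100553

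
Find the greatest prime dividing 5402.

5402 = 2 · 2701
2701 = 37 · 73
73 is prime.
So 5402 = 2 · 37 · 73; the largest prime factor is 73.

73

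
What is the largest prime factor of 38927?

38927 = 7 · 5561
5561 = 67 · 83
83 is prime.
So 38927 = 7 · 67 · 83; the largest prime factor is 83.

83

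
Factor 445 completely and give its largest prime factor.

89

445 = 5 · 89
89 is prime.
So 445 = 5 · 89; the largest prime factor is 89.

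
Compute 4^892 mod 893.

61

4^1 ≡ 4 (mod 893)
4^2 ≡ 4^2 = 16 ≡ 16 (mod 893)
4^4 ≡ 16^2 = 256 ≡ 256 (mod 893)
4^8 ≡ 256^2 = 65536 ≡ 347 (mod 893)
4^16 ≡ 347^2 = 120409 ≡ 747 (mod 893)
4^32 ≡ 747^2 = 558009 ≡ 777 (mod 893)
4^64 ≡ 777^2 = 603729 ≡ 61 (mod 893)
4^128 ≡ 61^2 = 3721 ≡ 149 (mod 893)
4^256 ≡ 149^2 = 22201 ≡ 769 (mod 893)
4^512 ≡ 769^2 = 591361 ≡ 195 (mod 893)
892 = 512 + 256 + 64 + 32 + 16 + 8 + 4 in binary powers of 2.
So 4^892 ≡ 195 · 769 · 61 · 777 · 747 · 347 · 256 ≡ 61 (mod 893).
Since 61 ≠ 1, base 4 is a Fermat witness: 893 is composite.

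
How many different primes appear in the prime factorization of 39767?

4

39767 = 7 · 5681
5681 = 13 · 437
437 = 19 · 23
39767 = 7 · 13 · 19 · 23, which has 4 distinct prime factors.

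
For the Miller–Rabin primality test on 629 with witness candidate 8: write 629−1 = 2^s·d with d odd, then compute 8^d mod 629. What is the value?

230

629 − 1 = 628 = 2^2 · 157, so d = 157.
8^1 ≡ 8 (mod 629)
8^2 ≡ 8^2 = 64 ≡ 64 (mod 629)
8^4 ≡ 64^2 = 4096 ≡ 322 (mod 629)
8^8 ≡ 322^2 = 103684 ≡ 528 (mod 629)
8^16 ≡ 528^2 = 278784 ≡ 137 (mod 629)
8^32 ≡ 137^2 = 18769 ≡ 528 (mod 629)
8^64 ≡ 528^2 = 278784 ≡ 137 (mod 629)
8^128 ≡ 137^2 = 18769 ≡ 528 (mod 629)
157 = 128 + 16 + 8 + 4 + 1 in binary powers of 2.
So 8^157 ≡ 528 · 137 · 528 · 322 · 8 ≡ 230 (mod 629).
Squaring chain: 230 → 64; never reaches −1, so base 8 is a Miller–Rabin witness that 629 is composite.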